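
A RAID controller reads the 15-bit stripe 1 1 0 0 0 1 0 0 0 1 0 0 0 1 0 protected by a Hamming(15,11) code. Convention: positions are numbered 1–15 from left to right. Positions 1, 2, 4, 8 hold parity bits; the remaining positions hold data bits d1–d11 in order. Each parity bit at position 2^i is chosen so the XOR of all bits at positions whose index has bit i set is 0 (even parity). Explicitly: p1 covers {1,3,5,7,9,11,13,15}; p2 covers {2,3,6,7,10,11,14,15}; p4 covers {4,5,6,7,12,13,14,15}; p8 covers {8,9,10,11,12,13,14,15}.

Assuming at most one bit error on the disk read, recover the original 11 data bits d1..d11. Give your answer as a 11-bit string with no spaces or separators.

00100100010

s1 (pos 1,3,5,7,9,11,13,15): 1⊕0⊕0⊕0⊕0⊕0⊕0⊕0 = 1
s2 (pos 2,3,6,7,10,11,14,15): 1⊕0⊕1⊕0⊕1⊕0⊕1⊕0 = 0
s4 (pos 4,5,6,7,12,13,14,15): 0⊕0⊕1⊕0⊕0⊕0⊕1⊕0 = 0
s8 (pos 8,9,10,11,12,13,14,15): 0⊕0⊕1⊕0⊕0⊕0⊕1⊕0 = 0
Syndrome s8…s1 = 0001 → error at position 1.
Flip position 1: 110001000100010 → 010001000100010
Read data bits from positions 3,5,6,7,9,10,11,12,13,14,15: 00100100010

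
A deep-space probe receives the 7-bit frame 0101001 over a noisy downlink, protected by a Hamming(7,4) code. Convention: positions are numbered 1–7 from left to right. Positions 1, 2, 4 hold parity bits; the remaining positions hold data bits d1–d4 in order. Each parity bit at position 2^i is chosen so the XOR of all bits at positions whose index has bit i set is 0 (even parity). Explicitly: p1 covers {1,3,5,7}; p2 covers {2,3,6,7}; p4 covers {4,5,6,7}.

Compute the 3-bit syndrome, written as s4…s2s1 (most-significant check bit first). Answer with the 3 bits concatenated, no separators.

001

s1 (pos 1,3,5,7): 0⊕0⊕0⊕1 = 1
s2 (pos 2,3,6,7): 1⊕0⊕0⊕1 = 0
s4 (pos 4,5,6,7): 1⊕0⊕0⊕1 = 0
Syndrome s4…s1 = 001 → error at position 1.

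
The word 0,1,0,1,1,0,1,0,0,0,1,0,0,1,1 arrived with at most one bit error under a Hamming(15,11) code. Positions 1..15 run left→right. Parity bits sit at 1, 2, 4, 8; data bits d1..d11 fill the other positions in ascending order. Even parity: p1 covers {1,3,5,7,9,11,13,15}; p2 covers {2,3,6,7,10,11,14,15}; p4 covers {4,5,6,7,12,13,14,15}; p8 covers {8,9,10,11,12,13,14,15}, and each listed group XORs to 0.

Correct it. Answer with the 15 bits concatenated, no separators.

010110100010001

s1 (pos 1,3,5,7,9,11,13,15): 0⊕0⊕1⊕1⊕0⊕1⊕0⊕1 = 0
s2 (pos 2,3,6,7,10,11,14,15): 1⊕0⊕0⊕1⊕0⊕1⊕1⊕1 = 1
s4 (pos 4,5,6,7,12,13,14,15): 1⊕1⊕0⊕1⊕0⊕0⊕1⊕1 = 1
s8 (pos 8,9,10,11,12,13,14,15): 0⊕0⊕0⊕1⊕0⊕0⊕1⊕1 = 1
Syndrome s8…s1 = 1110 → error at position 14.
Flip position 14: 010110100010011 → 010110100010001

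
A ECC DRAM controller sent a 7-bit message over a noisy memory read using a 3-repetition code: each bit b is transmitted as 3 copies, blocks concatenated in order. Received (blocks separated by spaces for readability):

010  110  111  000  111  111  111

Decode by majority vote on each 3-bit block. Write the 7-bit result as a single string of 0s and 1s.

Block 1 (010): 1 one → 0
Block 2 (110): 2 ones → 1
Block 3 (111): 3 ones → 1
Block 4 (000): 0 ones → 0
Block 5 (111): 3 ones → 1
Block 6 (111): 3 ones → 1
Block 7 (111): 3 ones → 1

0110111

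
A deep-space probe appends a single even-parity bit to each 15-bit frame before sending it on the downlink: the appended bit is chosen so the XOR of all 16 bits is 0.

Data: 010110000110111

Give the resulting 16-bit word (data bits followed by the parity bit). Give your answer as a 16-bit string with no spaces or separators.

XOR of the 15 data bits: 0⊕1⊕0⊕1⊕1⊕0⊕0⊕0⊕0⊕1⊕1⊕0⊕1⊕1⊕1 = 0
Parity bit = 0 (so all 16 bits XOR to 0).

0101100001101110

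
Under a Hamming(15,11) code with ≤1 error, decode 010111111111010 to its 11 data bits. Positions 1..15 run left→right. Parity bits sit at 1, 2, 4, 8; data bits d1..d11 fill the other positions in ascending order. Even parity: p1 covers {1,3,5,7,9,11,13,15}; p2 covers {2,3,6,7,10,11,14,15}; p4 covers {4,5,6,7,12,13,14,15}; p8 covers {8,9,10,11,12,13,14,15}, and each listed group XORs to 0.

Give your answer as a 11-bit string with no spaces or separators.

01111111010

s1 (pos 1,3,5,7,9,11,13,15): 0⊕0⊕1⊕1⊕1⊕1⊕0⊕0 = 0
s2 (pos 2,3,6,7,10,11,14,15): 1⊕0⊕1⊕1⊕1⊕1⊕1⊕0 = 0
s4 (pos 4,5,6,7,12,13,14,15): 1⊕1⊕1⊕1⊕1⊕0⊕1⊕0 = 0
s8 (pos 8,9,10,11,12,13,14,15): 1⊕1⊕1⊕1⊕1⊕0⊕1⊕0 = 0
Syndrome s8…s1 = 0000 → no error.
Read data bits from positions 3,5,6,7,9,10,11,12,13,14,15: 01111111010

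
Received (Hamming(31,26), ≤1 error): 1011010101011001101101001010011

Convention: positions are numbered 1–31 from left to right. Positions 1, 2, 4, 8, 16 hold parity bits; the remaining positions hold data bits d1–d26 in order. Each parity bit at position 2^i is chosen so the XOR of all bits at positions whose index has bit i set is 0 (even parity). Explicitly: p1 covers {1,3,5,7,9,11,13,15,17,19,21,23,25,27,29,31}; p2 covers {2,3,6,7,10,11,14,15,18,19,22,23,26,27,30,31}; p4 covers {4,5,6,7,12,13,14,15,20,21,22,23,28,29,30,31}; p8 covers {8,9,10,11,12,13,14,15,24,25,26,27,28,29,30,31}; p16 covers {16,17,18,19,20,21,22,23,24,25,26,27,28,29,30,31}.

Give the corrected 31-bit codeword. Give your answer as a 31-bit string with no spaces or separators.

1011010101011000101101001010011

s1 (pos 1,3,5,7,9,11,13,15,17,19,21,23,25,27,29,31): 1⊕1⊕0⊕0⊕0⊕0⊕1⊕0⊕1⊕1⊕0⊕0⊕1⊕1⊕0⊕1 = 0
s2 (pos 2,3,6,7,10,11,14,15,18,19,22,23,26,27,30,31): 0⊕1⊕1⊕0⊕1⊕0⊕0⊕0⊕0⊕1⊕1⊕0⊕0⊕1⊕1⊕1 = 0
s4 (pos 4,5,6,7,12,13,14,15,20,21,22,23,28,29,30,31): 1⊕0⊕1⊕0⊕1⊕1⊕0⊕0⊕1⊕0⊕1⊕0⊕0⊕0⊕1⊕1 = 0
s8 (pos 8,9,10,11,12,13,14,15,24,25,26,27,28,29,30,31): 1⊕0⊕1⊕0⊕1⊕1⊕0⊕0⊕0⊕1⊕0⊕1⊕0⊕0⊕1⊕1 = 0
s16 (pos 16,17,18,19,20,21,22,23,24,25,26,27,28,29,30,31): 1⊕1⊕0⊕1⊕1⊕0⊕1⊕0⊕0⊕1⊕0⊕1⊕0⊕0⊕1⊕1 = 1
Syndrome s16…s1 = 10000 → error at position 16.
Flip position 16: 1011010101011001101101001010011 → 1011010101011000101101001010011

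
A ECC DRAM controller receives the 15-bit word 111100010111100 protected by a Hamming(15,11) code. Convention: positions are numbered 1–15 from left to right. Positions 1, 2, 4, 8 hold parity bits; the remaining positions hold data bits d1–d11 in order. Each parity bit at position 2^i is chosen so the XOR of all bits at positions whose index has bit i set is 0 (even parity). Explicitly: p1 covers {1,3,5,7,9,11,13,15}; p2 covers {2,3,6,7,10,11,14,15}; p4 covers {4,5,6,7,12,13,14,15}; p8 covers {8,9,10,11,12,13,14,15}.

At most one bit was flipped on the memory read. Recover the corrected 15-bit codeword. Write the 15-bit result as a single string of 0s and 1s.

s1 (pos 1,3,5,7,9,11,13,15): 1⊕1⊕0⊕0⊕0⊕1⊕1⊕0 = 0
s2 (pos 2,3,6,7,10,11,14,15): 1⊕1⊕0⊕0⊕1⊕1⊕0⊕0 = 0
s4 (pos 4,5,6,7,12,13,14,15): 1⊕0⊕0⊕0⊕1⊕1⊕0⊕0 = 1
s8 (pos 8,9,10,11,12,13,14,15): 1⊕0⊕1⊕1⊕1⊕1⊕0⊕0 = 1
Syndrome s8…s1 = 1100 → error at position 12.
Flip position 12: 111100010111100 → 111100010110100

111100010110100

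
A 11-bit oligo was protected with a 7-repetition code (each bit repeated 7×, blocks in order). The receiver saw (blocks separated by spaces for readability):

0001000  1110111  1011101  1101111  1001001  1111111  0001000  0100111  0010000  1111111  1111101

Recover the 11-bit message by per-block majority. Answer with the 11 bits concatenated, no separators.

Block 1 (0001000): 1 one → 0
Block 2 (1110111): 6 ones → 1
Block 3 (1011101): 5 ones → 1
Block 4 (1101111): 6 ones → 1
Block 5 (1001001): 3 ones → 0
Block 6 (1111111): 7 ones → 1
Block 7 (0001000): 1 one → 0
Block 8 (0100111): 4 ones → 1
Block 9 (0010000): 1 one → 0
Block 10 (1111111): 7 ones → 1
Block 11 (1111101): 6 ones → 1

01110101011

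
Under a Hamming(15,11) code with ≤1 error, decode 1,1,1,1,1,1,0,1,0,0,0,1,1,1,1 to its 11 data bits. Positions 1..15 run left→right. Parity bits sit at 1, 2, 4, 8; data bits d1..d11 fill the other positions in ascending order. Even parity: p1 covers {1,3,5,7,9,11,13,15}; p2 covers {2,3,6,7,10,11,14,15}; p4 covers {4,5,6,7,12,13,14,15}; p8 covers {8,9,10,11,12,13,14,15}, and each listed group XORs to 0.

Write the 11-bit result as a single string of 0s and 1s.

s1 (pos 1,3,5,7,9,11,13,15): 1⊕1⊕1⊕0⊕0⊕0⊕1⊕1 = 1
s2 (pos 2,3,6,7,10,11,14,15): 1⊕1⊕1⊕0⊕0⊕0⊕1⊕1 = 1
s4 (pos 4,5,6,7,12,13,14,15): 1⊕1⊕1⊕0⊕1⊕1⊕1⊕1 = 1
s8 (pos 8,9,10,11,12,13,14,15): 1⊕0⊕0⊕0⊕1⊕1⊕1⊕1 = 1
Syndrome s8…s1 = 1111 → error at position 15.
Flip position 15: 111111010001111 → 111111010001110
Read data bits from positions 3,5,6,7,9,10,11,12,13,14,15: 11100001110

11100001110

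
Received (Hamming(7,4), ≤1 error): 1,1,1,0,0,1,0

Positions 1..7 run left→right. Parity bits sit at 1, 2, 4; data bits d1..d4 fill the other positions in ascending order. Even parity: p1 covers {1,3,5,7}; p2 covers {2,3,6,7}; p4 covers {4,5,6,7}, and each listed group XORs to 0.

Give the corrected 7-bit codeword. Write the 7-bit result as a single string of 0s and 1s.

s1 (pos 1,3,5,7): 1⊕1⊕0⊕0 = 0
s2 (pos 2,3,6,7): 1⊕1⊕1⊕0 = 1
s4 (pos 4,5,6,7): 0⊕0⊕1⊕0 = 1
Syndrome s4…s1 = 110 → error at position 6.
Flip position 6: 1110010 → 1110000

1110000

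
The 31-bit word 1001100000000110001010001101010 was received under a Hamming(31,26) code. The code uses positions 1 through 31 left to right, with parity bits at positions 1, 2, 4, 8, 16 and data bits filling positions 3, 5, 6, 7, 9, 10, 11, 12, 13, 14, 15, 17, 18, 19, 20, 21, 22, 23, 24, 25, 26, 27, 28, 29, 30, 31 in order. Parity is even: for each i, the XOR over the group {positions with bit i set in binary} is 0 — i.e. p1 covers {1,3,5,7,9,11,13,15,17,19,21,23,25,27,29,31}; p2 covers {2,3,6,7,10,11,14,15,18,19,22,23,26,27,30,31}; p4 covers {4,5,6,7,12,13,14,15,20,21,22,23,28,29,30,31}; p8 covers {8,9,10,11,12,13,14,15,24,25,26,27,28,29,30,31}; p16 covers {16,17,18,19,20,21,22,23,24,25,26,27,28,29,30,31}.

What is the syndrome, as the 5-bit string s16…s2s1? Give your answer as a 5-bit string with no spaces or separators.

00110

s1 (pos 1,3,5,7,9,11,13,15,17,19,21,23,25,27,29,31): 1⊕0⊕1⊕0⊕0⊕0⊕0⊕1⊕0⊕1⊕1⊕0⊕1⊕0⊕0⊕0 = 0
s2 (pos 2,3,6,7,10,11,14,15,18,19,22,23,26,27,30,31): 0⊕0⊕0⊕0⊕0⊕0⊕1⊕1⊕0⊕1⊕0⊕0⊕1⊕0⊕1⊕0 = 1
s4 (pos 4,5,6,7,12,13,14,15,20,21,22,23,28,29,30,31): 1⊕1⊕0⊕0⊕0⊕0⊕1⊕1⊕0⊕1⊕0⊕0⊕1⊕0⊕1⊕0 = 1
s8 (pos 8,9,10,11,12,13,14,15,24,25,26,27,28,29,30,31): 0⊕0⊕0⊕0⊕0⊕0⊕1⊕1⊕0⊕1⊕1⊕0⊕1⊕0⊕1⊕0 = 0
s16 (pos 16,17,18,19,20,21,22,23,24,25,26,27,28,29,30,31): 0⊕0⊕0⊕1⊕0⊕1⊕0⊕0⊕0⊕1⊕1⊕0⊕1⊕0⊕1⊕0 = 0
Syndrome s16…s1 = 00110 → error at position 6.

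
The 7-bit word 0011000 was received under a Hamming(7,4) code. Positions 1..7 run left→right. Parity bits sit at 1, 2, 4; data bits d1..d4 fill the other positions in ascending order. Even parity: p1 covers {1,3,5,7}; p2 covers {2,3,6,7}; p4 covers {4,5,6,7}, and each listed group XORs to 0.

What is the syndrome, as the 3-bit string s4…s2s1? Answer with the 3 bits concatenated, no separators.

111

s1 (pos 1,3,5,7): 0⊕1⊕0⊕0 = 1
s2 (pos 2,3,6,7): 0⊕1⊕0⊕0 = 1
s4 (pos 4,5,6,7): 1⊕0⊕0⊕0 = 1
Syndrome s4…s1 = 111 → error at position 7.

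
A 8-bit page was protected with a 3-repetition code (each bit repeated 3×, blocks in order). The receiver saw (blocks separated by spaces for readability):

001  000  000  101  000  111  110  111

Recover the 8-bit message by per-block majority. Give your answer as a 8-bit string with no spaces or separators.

Block 1 (001): 1 one → 0
Block 2 (000): 0 ones → 0
Block 3 (000): 0 ones → 0
Block 4 (101): 2 ones → 1
Block 5 (000): 0 ones → 0
Block 6 (111): 3 ones → 1
Block 7 (110): 2 ones → 1
Block 8 (111): 3 ones → 1

00010111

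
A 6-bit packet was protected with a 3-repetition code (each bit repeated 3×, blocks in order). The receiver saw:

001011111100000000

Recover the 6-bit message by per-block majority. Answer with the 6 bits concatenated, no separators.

Block 1 (001): 1 one → 0
Block 2 (011): 2 ones → 1
Block 3 (111): 3 ones → 1
Block 4 (100): 1 one → 0
Block 5 (000): 0 ones → 0
Block 6 (000): 0 ones → 0

011000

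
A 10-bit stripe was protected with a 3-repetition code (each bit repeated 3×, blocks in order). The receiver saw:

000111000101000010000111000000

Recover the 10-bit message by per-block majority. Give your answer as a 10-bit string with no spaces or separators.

0101000100

Block 1 (000): 0 ones → 0
Block 2 (111): 3 ones → 1
Block 3 (000): 0 ones → 0
Block 4 (101): 2 ones → 1
Block 5 (000): 0 ones → 0
Block 6 (010): 1 one → 0
Block 7 (000): 0 ones → 0
Block 8 (111): 3 ones → 1
Block 9 (000): 0 ones → 0
Block 10 (000): 0 ones → 0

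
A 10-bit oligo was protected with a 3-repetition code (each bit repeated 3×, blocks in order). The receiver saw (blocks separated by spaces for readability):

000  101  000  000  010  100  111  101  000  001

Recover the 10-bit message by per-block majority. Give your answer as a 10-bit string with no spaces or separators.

Block 1 (000): 0 ones → 0
Block 2 (101): 2 ones → 1
Block 3 (000): 0 ones → 0
Block 4 (000): 0 ones → 0
Block 5 (010): 1 one → 0
Block 6 (100): 1 one → 0
Block 7 (111): 3 ones → 1
Block 8 (101): 2 ones → 1
Block 9 (000): 0 ones → 0
Block 10 (001): 1 one → 0

0100001100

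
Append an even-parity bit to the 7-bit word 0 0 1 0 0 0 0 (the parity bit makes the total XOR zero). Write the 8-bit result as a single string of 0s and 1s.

XOR of the 7 data bits: 0⊕0⊕1⊕0⊕0⊕0⊕0 = 1
Parity bit = 1 (so all 8 bits XOR to 0).

00100001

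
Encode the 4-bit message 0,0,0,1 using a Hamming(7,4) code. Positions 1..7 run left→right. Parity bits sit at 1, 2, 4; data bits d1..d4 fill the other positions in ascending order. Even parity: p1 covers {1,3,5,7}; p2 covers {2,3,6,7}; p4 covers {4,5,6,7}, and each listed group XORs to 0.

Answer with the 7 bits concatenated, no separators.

Place data at non-parity positions: p1 p2 0 p4 0 0 1
p1 (pos 1,3,5,7): XOR of data positions = 0⊕0⊕1 = 1
p2 (pos 2,3,6,7): XOR of data positions = 0⊕0⊕1 = 1
p4 (pos 4,5,6,7): XOR of data positions = 0⊕0⊕1 = 1
Codeword: 1101001

1101001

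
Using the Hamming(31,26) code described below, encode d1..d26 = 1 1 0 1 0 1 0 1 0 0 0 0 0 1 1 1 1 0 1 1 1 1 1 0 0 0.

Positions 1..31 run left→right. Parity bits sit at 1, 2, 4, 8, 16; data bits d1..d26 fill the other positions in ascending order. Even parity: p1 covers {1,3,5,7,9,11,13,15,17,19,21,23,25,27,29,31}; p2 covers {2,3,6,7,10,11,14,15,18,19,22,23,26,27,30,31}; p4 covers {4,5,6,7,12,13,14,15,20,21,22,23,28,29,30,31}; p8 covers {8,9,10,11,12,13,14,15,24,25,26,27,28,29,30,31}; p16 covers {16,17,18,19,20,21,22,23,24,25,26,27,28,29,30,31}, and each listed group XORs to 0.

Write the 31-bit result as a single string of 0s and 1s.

Place data at non-parity positions: p1 p2 1 p4 1 0 1 p8 0 1 0 1 0 0 0 p16 0 0 1 1 1 1 0 1 1 1 1 1 0 0 0
p1 (pos 1,3,5,7,9,11,13,15,17,19,21,23,25,27,29,31): XOR of data positions = 1⊕1⊕1⊕0⊕0⊕0⊕0⊕0⊕1⊕1⊕0⊕1⊕1⊕0⊕0 = 1
p2 (pos 2,3,6,7,10,11,14,15,18,19,22,23,26,27,30,31): XOR of data positions = 1⊕0⊕1⊕1⊕0⊕0⊕0⊕0⊕1⊕1⊕0⊕1⊕1⊕0⊕0 = 1
p4 (pos 4,5,6,7,12,13,14,15,20,21,22,23,28,29,30,31): XOR of data positions = 1⊕0⊕1⊕1⊕0⊕0⊕0⊕1⊕1⊕1⊕0⊕1⊕0⊕0⊕0 = 1
p8 (pos 8,9,10,11,12,13,14,15,24,25,26,27,28,29,30,31): XOR of data positions = 0⊕1⊕0⊕1⊕0⊕0⊕0⊕1⊕1⊕1⊕1⊕1⊕0⊕0⊕0 = 1
p16 (pos 16,17,18,19,20,21,22,23,24,25,26,27,28,29,30,31): XOR of data positions = 0⊕0⊕1⊕1⊕1⊕1⊕0⊕1⊕1⊕1⊕1⊕1⊕0⊕0⊕0 = 1
Codeword: 1111101101010001001111011111000

1111101101010001001111011111000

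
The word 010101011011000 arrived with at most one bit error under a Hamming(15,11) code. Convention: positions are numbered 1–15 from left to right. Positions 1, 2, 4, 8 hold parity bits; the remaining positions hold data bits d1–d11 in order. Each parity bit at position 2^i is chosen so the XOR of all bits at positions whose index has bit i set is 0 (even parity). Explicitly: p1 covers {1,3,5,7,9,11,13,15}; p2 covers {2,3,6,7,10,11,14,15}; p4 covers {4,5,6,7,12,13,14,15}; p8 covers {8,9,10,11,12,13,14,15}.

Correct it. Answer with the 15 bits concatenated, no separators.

s1 (pos 1,3,5,7,9,11,13,15): 0⊕0⊕0⊕0⊕1⊕1⊕0⊕0 = 0
s2 (pos 2,3,6,7,10,11,14,15): 1⊕0⊕1⊕0⊕0⊕1⊕0⊕0 = 1
s4 (pos 4,5,6,7,12,13,14,15): 1⊕0⊕1⊕0⊕1⊕0⊕0⊕0 = 1
s8 (pos 8,9,10,11,12,13,14,15): 1⊕1⊕0⊕1⊕1⊕0⊕0⊕0 = 0
Syndrome s8…s1 = 0110 → error at position 6.
Flip position 6: 010101011011000 → 010100011011000

010100011011000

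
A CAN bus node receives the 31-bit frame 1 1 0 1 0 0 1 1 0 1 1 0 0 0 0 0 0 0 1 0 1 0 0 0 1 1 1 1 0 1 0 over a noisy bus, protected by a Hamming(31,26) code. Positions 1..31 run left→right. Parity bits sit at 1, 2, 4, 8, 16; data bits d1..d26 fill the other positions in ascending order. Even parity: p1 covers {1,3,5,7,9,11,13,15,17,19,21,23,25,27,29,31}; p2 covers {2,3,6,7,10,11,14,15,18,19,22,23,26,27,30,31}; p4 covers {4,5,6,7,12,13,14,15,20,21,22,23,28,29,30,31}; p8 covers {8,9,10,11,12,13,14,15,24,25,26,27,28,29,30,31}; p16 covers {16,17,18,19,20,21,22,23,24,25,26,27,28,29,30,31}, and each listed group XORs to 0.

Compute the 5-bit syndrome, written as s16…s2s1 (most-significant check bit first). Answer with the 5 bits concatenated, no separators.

10101

s1 (pos 1,3,5,7,9,11,13,15,17,19,21,23,25,27,29,31): 1⊕0⊕0⊕1⊕0⊕1⊕0⊕0⊕0⊕1⊕1⊕0⊕1⊕1⊕0⊕0 = 1
s2 (pos 2,3,6,7,10,11,14,15,18,19,22,23,26,27,30,31): 1⊕0⊕0⊕1⊕1⊕1⊕0⊕0⊕0⊕1⊕0⊕0⊕1⊕1⊕1⊕0 = 0
s4 (pos 4,5,6,7,12,13,14,15,20,21,22,23,28,29,30,31): 1⊕0⊕0⊕1⊕0⊕0⊕0⊕0⊕0⊕1⊕0⊕0⊕1⊕0⊕1⊕0 = 1
s8 (pos 8,9,10,11,12,13,14,15,24,25,26,27,28,29,30,31): 1⊕0⊕1⊕1⊕0⊕0⊕0⊕0⊕0⊕1⊕1⊕1⊕1⊕0⊕1⊕0 = 0
s16 (pos 16,17,18,19,20,21,22,23,24,25,26,27,28,29,30,31): 0⊕0⊕0⊕1⊕0⊕1⊕0⊕0⊕0⊕1⊕1⊕1⊕1⊕0⊕1⊕0 = 1
Syndrome s16…s1 = 10101 → error at position 21.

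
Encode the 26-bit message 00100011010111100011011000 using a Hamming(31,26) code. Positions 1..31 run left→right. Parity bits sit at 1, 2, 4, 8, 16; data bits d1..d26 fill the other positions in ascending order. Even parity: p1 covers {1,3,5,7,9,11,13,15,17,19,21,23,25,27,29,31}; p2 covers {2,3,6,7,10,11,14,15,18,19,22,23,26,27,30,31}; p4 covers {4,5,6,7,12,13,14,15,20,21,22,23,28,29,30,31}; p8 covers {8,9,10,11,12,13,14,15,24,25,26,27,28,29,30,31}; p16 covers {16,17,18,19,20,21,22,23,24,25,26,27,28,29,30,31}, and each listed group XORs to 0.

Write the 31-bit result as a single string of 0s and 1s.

Place data at non-parity positions: p1 p2 0 p4 0 1 0 p8 0 0 1 1 0 1 0 p16 1 1 1 1 0 0 0 1 1 0 1 1 0 0 0
p1 (pos 1,3,5,7,9,11,13,15,17,19,21,23,25,27,29,31): XOR of data positions = 0⊕0⊕0⊕0⊕1⊕0⊕0⊕1⊕1⊕0⊕0⊕1⊕1⊕0⊕0 = 1
p2 (pos 2,3,6,7,10,11,14,15,18,19,22,23,26,27,30,31): XOR of data positions = 0⊕1⊕0⊕0⊕1⊕1⊕0⊕1⊕1⊕0⊕0⊕0⊕1⊕0⊕0 = 0
p4 (pos 4,5,6,7,12,13,14,15,20,21,22,23,28,29,30,31): XOR of data positions = 0⊕1⊕0⊕1⊕0⊕1⊕0⊕1⊕0⊕0⊕0⊕1⊕0⊕0⊕0 = 1
p8 (pos 8,9,10,11,12,13,14,15,24,25,26,27,28,29,30,31): XOR of data positions = 0⊕0⊕1⊕1⊕0⊕1⊕0⊕1⊕1⊕0⊕1⊕1⊕0⊕0⊕0 = 1
p16 (pos 16,17,18,19,20,21,22,23,24,25,26,27,28,29,30,31): XOR of data positions = 1⊕1⊕1⊕1⊕0⊕0⊕0⊕1⊕1⊕0⊕1⊕1⊕0⊕0⊕0 = 0
Codeword: 1001010100110100111100011011000

1001010100110100111100011011000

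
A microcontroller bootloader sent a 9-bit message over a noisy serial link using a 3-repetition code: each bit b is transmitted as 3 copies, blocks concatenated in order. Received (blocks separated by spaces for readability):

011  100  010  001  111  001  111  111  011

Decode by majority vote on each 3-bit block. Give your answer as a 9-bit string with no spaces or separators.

Block 1 (011): 2 ones → 1
Block 2 (100): 1 one → 0
Block 3 (010): 1 one → 0
Block 4 (001): 1 one → 0
Block 5 (111): 3 ones → 1
Block 6 (001): 1 one → 0
Block 7 (111): 3 ones → 1
Block 8 (111): 3 ones → 1
Block 9 (011): 2 ones → 1

100010111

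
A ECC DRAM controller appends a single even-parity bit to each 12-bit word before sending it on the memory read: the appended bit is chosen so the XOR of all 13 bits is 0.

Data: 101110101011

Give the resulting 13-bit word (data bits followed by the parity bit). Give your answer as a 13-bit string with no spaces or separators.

XOR of the 12 data bits: 1⊕0⊕1⊕1⊕1⊕0⊕1⊕0⊕1⊕0⊕1⊕1 = 0
Parity bit = 0 (so all 13 bits XOR to 0).

1011101010110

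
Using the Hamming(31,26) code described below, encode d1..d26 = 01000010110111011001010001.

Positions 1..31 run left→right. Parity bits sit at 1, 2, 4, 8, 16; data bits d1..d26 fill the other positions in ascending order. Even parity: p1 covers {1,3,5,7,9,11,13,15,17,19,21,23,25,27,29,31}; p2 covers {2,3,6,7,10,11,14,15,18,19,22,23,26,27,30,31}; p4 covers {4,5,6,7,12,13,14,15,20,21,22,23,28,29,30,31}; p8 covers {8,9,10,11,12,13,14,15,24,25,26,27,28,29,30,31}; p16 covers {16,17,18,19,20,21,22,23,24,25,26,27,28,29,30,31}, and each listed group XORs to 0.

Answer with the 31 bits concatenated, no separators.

Place data at non-parity positions: p1 p2 0 p4 1 0 0 p8 0 0 1 0 1 1 0 p16 1 1 1 0 1 1 0 0 1 0 1 0 0 0 1
p1 (pos 1,3,5,7,9,11,13,15,17,19,21,23,25,27,29,31): XOR of data positions = 0⊕1⊕0⊕0⊕1⊕1⊕0⊕1⊕1⊕1⊕0⊕1⊕1⊕0⊕1 = 1
p2 (pos 2,3,6,7,10,11,14,15,18,19,22,23,26,27,30,31): XOR of data positions = 0⊕0⊕0⊕0⊕1⊕1⊕0⊕1⊕1⊕1⊕0⊕0⊕1⊕0⊕1 = 1
p4 (pos 4,5,6,7,12,13,14,15,20,21,22,23,28,29,30,31): XOR of data positions = 1⊕0⊕0⊕0⊕1⊕1⊕0⊕0⊕1⊕1⊕0⊕0⊕0⊕0⊕1 = 0
p8 (pos 8,9,10,11,12,13,14,15,24,25,26,27,28,29,30,31): XOR of data positions = 0⊕0⊕1⊕0⊕1⊕1⊕0⊕0⊕1⊕0⊕1⊕0⊕0⊕0⊕1 = 0
p16 (pos 16,17,18,19,20,21,22,23,24,25,26,27,28,29,30,31): XOR of data positions = 1⊕1⊕1⊕0⊕1⊕1⊕0⊕0⊕1⊕0⊕1⊕0⊕0⊕0⊕1 = 0
Codeword: 1100100000101100111011001010001

1100100000101100111011001010001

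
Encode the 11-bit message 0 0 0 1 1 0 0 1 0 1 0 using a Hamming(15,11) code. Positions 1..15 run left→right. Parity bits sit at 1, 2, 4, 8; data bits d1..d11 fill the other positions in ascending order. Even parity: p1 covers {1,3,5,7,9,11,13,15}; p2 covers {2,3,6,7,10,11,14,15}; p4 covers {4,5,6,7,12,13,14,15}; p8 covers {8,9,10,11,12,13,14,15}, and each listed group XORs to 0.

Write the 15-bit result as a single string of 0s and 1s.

000100111001010

Place data at non-parity positions: p1 p2 0 p4 0 0 1 p8 1 0 0 1 0 1 0
p1 (pos 1,3,5,7,9,11,13,15): XOR of data positions = 0⊕0⊕1⊕1⊕0⊕0⊕0 = 0
p2 (pos 2,3,6,7,10,11,14,15): XOR of data positions = 0⊕0⊕1⊕0⊕0⊕1⊕0 = 0
p4 (pos 4,5,6,7,12,13,14,15): XOR of data positions = 0⊕0⊕1⊕1⊕0⊕1⊕0 = 1
p8 (pos 8,9,10,11,12,13,14,15): XOR of data positions = 1⊕0⊕0⊕1⊕0⊕1⊕0 = 1
Codeword: 000100111001010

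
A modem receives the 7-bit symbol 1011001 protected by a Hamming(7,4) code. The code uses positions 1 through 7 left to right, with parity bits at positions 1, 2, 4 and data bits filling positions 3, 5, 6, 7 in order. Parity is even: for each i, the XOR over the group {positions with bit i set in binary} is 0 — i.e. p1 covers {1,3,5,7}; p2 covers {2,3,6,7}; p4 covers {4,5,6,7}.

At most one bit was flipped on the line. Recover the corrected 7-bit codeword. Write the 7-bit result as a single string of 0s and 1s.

0011001

s1 (pos 1,3,5,7): 1⊕1⊕0⊕1 = 1
s2 (pos 2,3,6,7): 0⊕1⊕0⊕1 = 0
s4 (pos 4,5,6,7): 1⊕0⊕0⊕1 = 0
Syndrome s4…s1 = 001 → error at position 1.
Flip position 1: 1011001 → 0011001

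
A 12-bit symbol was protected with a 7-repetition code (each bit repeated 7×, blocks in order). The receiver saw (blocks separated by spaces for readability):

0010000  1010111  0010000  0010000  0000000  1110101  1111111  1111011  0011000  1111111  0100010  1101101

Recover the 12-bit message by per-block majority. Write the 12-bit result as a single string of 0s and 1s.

010001110101

Block 1 (0010000): 1 one → 0
Block 2 (1010111): 5 ones → 1
Block 3 (0010000): 1 one → 0
Block 4 (0010000): 1 one → 0
Block 5 (0000000): 0 ones → 0
Block 6 (1110101): 5 ones → 1
Block 7 (1111111): 7 ones → 1
Block 8 (1111011): 6 ones → 1
Block 9 (0011000): 2 ones → 0
Block 10 (1111111): 7 ones → 1
Block 11 (0100010): 2 ones → 0
Block 12 (1101101): 5 ones → 1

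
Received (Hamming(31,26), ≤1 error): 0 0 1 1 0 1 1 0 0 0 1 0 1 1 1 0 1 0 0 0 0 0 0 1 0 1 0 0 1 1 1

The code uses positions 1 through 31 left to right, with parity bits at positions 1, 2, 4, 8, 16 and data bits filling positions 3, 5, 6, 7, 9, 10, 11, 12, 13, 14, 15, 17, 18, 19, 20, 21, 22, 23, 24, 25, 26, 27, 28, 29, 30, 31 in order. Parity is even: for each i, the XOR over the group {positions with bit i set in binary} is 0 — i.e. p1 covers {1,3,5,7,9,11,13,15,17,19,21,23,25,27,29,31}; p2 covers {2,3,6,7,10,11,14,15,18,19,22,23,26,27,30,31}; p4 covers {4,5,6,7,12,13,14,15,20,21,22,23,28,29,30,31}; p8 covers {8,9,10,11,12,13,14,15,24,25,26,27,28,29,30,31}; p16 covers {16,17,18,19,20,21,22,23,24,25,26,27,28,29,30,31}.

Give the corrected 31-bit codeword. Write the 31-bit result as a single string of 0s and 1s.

s1 (pos 1,3,5,7,9,11,13,15,17,19,21,23,25,27,29,31): 0⊕1⊕0⊕1⊕0⊕1⊕1⊕1⊕1⊕0⊕0⊕0⊕0⊕0⊕1⊕1 = 0
s2 (pos 2,3,6,7,10,11,14,15,18,19,22,23,26,27,30,31): 0⊕1⊕1⊕1⊕0⊕1⊕1⊕1⊕0⊕0⊕0⊕0⊕1⊕0⊕1⊕1 = 1
s4 (pos 4,5,6,7,12,13,14,15,20,21,22,23,28,29,30,31): 1⊕0⊕1⊕1⊕0⊕1⊕1⊕1⊕0⊕0⊕0⊕0⊕0⊕1⊕1⊕1 = 1
s8 (pos 8,9,10,11,12,13,14,15,24,25,26,27,28,29,30,31): 0⊕0⊕0⊕1⊕0⊕1⊕1⊕1⊕1⊕0⊕1⊕0⊕0⊕1⊕1⊕1 = 1
s16 (pos 16,17,18,19,20,21,22,23,24,25,26,27,28,29,30,31): 0⊕1⊕0⊕0⊕0⊕0⊕0⊕0⊕1⊕0⊕1⊕0⊕0⊕1⊕1⊕1 = 0
Syndrome s16…s1 = 01110 → error at position 14.
Flip position 14: 0011011000101110100000010100111 → 0011011000101010100000010100111

0011011000101010100000010100111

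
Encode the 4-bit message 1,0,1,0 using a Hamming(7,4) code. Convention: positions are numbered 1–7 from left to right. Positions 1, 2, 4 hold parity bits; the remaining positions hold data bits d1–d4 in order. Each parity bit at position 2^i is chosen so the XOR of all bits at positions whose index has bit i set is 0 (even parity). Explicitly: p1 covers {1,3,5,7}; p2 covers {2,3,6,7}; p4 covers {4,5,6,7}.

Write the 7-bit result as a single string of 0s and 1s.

Place data at non-parity positions: p1 p2 1 p4 0 1 0
p1 (pos 1,3,5,7): XOR of data positions = 1⊕0⊕0 = 1
p2 (pos 2,3,6,7): XOR of data positions = 1⊕1⊕0 = 0
p4 (pos 4,5,6,7): XOR of data positions = 0⊕1⊕0 = 1
Codeword: 1011010

1011010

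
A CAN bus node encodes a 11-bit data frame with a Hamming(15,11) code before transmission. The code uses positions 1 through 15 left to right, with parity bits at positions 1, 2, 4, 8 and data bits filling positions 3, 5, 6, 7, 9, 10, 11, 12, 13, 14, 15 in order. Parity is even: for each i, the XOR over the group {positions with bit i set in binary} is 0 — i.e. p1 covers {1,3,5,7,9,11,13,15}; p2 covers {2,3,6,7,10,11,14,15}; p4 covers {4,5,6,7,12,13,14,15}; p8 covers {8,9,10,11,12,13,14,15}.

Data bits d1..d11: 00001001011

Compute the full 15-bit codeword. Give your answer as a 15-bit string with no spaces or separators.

000100001001011

Place data at non-parity positions: p1 p2 0 p4 0 0 0 p8 1 0 0 1 0 1 1
p1 (pos 1,3,5,7,9,11,13,15): XOR of data positions = 0⊕0⊕0⊕1⊕0⊕0⊕1 = 0
p2 (pos 2,3,6,7,10,11,14,15): XOR of data positions = 0⊕0⊕0⊕0⊕0⊕1⊕1 = 0
p4 (pos 4,5,6,7,12,13,14,15): XOR of data positions = 0⊕0⊕0⊕1⊕0⊕1⊕1 = 1
p8 (pos 8,9,10,11,12,13,14,15): XOR of data positions = 1⊕0⊕0⊕1⊕0⊕1⊕1 = 0
Codeword: 000100001001011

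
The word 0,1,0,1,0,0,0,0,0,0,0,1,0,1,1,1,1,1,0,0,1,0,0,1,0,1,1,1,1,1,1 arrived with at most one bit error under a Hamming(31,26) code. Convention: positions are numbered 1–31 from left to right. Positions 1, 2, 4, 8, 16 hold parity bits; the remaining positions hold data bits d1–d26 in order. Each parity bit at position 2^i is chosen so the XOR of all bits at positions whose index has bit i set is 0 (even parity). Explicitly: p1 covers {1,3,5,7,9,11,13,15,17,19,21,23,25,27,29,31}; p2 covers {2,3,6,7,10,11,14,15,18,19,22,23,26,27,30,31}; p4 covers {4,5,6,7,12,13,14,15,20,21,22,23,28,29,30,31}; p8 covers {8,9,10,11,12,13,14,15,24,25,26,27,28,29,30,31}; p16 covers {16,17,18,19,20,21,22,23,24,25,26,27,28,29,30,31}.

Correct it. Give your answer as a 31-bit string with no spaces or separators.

s1 (pos 1,3,5,7,9,11,13,15,17,19,21,23,25,27,29,31): 0⊕0⊕0⊕0⊕0⊕0⊕0⊕1⊕1⊕0⊕1⊕0⊕0⊕1⊕1⊕1 = 0
s2 (pos 2,3,6,7,10,11,14,15,18,19,22,23,26,27,30,31): 1⊕0⊕0⊕0⊕0⊕0⊕1⊕1⊕1⊕0⊕0⊕0⊕1⊕1⊕1⊕1 = 0
s4 (pos 4,5,6,7,12,13,14,15,20,21,22,23,28,29,30,31): 1⊕0⊕0⊕0⊕1⊕0⊕1⊕1⊕0⊕1⊕0⊕0⊕1⊕1⊕1⊕1 = 1
s8 (pos 8,9,10,11,12,13,14,15,24,25,26,27,28,29,30,31): 0⊕0⊕0⊕0⊕1⊕0⊕1⊕1⊕1⊕0⊕1⊕1⊕1⊕1⊕1⊕1 = 0
s16 (pos 16,17,18,19,20,21,22,23,24,25,26,27,28,29,30,31): 1⊕1⊕1⊕0⊕0⊕1⊕0⊕0⊕1⊕0⊕1⊕1⊕1⊕1⊕1⊕1 = 1
Syndrome s16…s1 = 10100 → error at position 20.
Flip position 20: 0101000000010111110010010111111 → 0101000000010111110110010111111

0101000000010111110110010111111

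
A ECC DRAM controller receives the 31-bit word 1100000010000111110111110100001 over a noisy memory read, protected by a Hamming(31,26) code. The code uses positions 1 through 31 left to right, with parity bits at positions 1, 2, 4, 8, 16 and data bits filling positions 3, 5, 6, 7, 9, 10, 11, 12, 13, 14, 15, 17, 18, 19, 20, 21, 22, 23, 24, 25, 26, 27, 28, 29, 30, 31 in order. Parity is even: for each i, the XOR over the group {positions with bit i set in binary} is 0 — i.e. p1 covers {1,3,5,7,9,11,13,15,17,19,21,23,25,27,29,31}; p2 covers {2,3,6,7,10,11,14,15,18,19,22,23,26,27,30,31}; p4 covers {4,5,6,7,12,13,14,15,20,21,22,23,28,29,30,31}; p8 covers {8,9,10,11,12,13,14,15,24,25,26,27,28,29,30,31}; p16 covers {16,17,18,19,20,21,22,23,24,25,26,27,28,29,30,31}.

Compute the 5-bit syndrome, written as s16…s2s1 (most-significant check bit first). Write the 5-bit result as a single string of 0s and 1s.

00101

s1 (pos 1,3,5,7,9,11,13,15,17,19,21,23,25,27,29,31): 1⊕0⊕0⊕0⊕1⊕0⊕0⊕1⊕1⊕0⊕1⊕1⊕0⊕0⊕0⊕1 = 1
s2 (pos 2,3,6,7,10,11,14,15,18,19,22,23,26,27,30,31): 1⊕0⊕0⊕0⊕0⊕0⊕1⊕1⊕1⊕0⊕1⊕1⊕1⊕0⊕0⊕1 = 0
s4 (pos 4,5,6,7,12,13,14,15,20,21,22,23,28,29,30,31): 0⊕0⊕0⊕0⊕0⊕0⊕1⊕1⊕1⊕1⊕1⊕1⊕0⊕0⊕0⊕1 = 1
s8 (pos 8,9,10,11,12,13,14,15,24,25,26,27,28,29,30,31): 0⊕1⊕0⊕0⊕0⊕0⊕1⊕1⊕1⊕0⊕1⊕0⊕0⊕0⊕0⊕1 = 0
s16 (pos 16,17,18,19,20,21,22,23,24,25,26,27,28,29,30,31): 1⊕1⊕1⊕0⊕1⊕1⊕1⊕1⊕1⊕0⊕1⊕0⊕0⊕0⊕0⊕1 = 0
Syndrome s16…s1 = 00101 → error at position 5.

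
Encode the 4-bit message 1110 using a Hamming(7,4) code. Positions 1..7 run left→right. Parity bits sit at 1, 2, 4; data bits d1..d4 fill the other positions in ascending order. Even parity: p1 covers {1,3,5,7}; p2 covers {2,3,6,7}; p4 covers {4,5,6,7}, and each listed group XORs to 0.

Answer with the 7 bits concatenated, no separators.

0010110

Place data at non-parity positions: p1 p2 1 p4 1 1 0
p1 (pos 1,3,5,7): XOR of data positions = 1⊕1⊕0 = 0
p2 (pos 2,3,6,7): XOR of data positions = 1⊕1⊕0 = 0
p4 (pos 4,5,6,7): XOR of data positions = 1⊕1⊕0 = 0
Codeword: 0010110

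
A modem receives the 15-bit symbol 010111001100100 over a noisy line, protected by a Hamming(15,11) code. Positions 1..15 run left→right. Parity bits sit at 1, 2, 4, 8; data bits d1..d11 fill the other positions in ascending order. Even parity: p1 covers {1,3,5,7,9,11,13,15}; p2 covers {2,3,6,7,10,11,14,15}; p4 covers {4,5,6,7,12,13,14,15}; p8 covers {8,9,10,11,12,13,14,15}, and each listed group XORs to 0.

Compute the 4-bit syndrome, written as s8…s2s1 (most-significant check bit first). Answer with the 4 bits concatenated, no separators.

1011

s1 (pos 1,3,5,7,9,11,13,15): 0⊕0⊕1⊕0⊕1⊕0⊕1⊕0 = 1
s2 (pos 2,3,6,7,10,11,14,15): 1⊕0⊕1⊕0⊕1⊕0⊕0⊕0 = 1
s4 (pos 4,5,6,7,12,13,14,15): 1⊕1⊕1⊕0⊕0⊕1⊕0⊕0 = 0
s8 (pos 8,9,10,11,12,13,14,15): 0⊕1⊕1⊕0⊕0⊕1⊕0⊕0 = 1
Syndrome s8…s1 = 1011 → error at position 11.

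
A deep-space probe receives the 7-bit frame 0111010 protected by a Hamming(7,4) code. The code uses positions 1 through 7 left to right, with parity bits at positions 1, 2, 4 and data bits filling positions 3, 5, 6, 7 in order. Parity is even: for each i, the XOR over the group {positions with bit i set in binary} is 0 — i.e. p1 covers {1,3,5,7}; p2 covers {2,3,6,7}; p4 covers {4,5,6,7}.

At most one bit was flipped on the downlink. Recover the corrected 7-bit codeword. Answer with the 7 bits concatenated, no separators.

s1 (pos 1,3,5,7): 0⊕1⊕0⊕0 = 1
s2 (pos 2,3,6,7): 1⊕1⊕1⊕0 = 1
s4 (pos 4,5,6,7): 1⊕0⊕1⊕0 = 0
Syndrome s4…s1 = 011 → error at position 3.
Flip position 3: 0111010 → 0101010

0101010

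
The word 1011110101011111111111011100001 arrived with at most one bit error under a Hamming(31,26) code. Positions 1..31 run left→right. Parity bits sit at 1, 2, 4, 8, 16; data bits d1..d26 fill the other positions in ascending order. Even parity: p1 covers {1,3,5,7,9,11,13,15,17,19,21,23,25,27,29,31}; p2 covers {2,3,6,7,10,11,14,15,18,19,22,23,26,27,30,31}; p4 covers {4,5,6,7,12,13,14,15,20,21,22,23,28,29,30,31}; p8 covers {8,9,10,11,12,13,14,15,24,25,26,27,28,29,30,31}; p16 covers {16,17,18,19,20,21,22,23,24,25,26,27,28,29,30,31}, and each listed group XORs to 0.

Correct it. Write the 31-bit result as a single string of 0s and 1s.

s1 (pos 1,3,5,7,9,11,13,15,17,19,21,23,25,27,29,31): 1⊕1⊕1⊕0⊕0⊕0⊕1⊕1⊕1⊕1⊕1⊕0⊕1⊕0⊕0⊕1 = 0
s2 (pos 2,3,6,7,10,11,14,15,18,19,22,23,26,27,30,31): 0⊕1⊕1⊕0⊕1⊕0⊕1⊕1⊕1⊕1⊕1⊕0⊕1⊕0⊕0⊕1 = 0
s4 (pos 4,5,6,7,12,13,14,15,20,21,22,23,28,29,30,31): 1⊕1⊕1⊕0⊕1⊕1⊕1⊕1⊕1⊕1⊕1⊕0⊕0⊕0⊕0⊕1 = 1
s8 (pos 8,9,10,11,12,13,14,15,24,25,26,27,28,29,30,31): 1⊕0⊕1⊕0⊕1⊕1⊕1⊕1⊕1⊕1⊕1⊕0⊕0⊕0⊕0⊕1 = 0
s16 (pos 16,17,18,19,20,21,22,23,24,25,26,27,28,29,30,31): 1⊕1⊕1⊕1⊕1⊕1⊕1⊕0⊕1⊕1⊕1⊕0⊕0⊕0⊕0⊕1 = 1
Syndrome s16…s1 = 10100 → error at position 20.
Flip position 20: 1011110101011111111111011100001 → 1011110101011111111011011100001

1011110101011111111011011100001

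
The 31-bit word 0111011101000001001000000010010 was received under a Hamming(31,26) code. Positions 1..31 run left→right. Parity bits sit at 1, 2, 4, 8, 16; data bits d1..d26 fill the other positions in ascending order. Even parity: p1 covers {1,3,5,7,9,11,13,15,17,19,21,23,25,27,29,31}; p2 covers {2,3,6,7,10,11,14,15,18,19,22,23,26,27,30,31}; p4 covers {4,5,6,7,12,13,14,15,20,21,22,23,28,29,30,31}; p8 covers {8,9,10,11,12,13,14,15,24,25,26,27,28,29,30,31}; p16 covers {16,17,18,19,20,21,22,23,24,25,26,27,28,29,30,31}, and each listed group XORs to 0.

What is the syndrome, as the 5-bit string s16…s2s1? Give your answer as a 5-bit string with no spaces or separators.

00000

s1 (pos 1,3,5,7,9,11,13,15,17,19,21,23,25,27,29,31): 0⊕1⊕0⊕1⊕0⊕0⊕0⊕0⊕0⊕1⊕0⊕0⊕0⊕1⊕0⊕0 = 0
s2 (pos 2,3,6,7,10,11,14,15,18,19,22,23,26,27,30,31): 1⊕1⊕1⊕1⊕1⊕0⊕0⊕0⊕0⊕1⊕0⊕0⊕0⊕1⊕1⊕0 = 0
s4 (pos 4,5,6,7,12,13,14,15,20,21,22,23,28,29,30,31): 1⊕0⊕1⊕1⊕0⊕0⊕0⊕0⊕0⊕0⊕0⊕0⊕0⊕0⊕1⊕0 = 0
s8 (pos 8,9,10,11,12,13,14,15,24,25,26,27,28,29,30,31): 1⊕0⊕1⊕0⊕0⊕0⊕0⊕0⊕0⊕0⊕0⊕1⊕0⊕0⊕1⊕0 = 0
s16 (pos 16,17,18,19,20,21,22,23,24,25,26,27,28,29,30,31): 1⊕0⊕0⊕1⊕0⊕0⊕0⊕0⊕0⊕0⊕0⊕1⊕0⊕0⊕1⊕0 = 0
Syndrome s16…s1 = 00000 → no error.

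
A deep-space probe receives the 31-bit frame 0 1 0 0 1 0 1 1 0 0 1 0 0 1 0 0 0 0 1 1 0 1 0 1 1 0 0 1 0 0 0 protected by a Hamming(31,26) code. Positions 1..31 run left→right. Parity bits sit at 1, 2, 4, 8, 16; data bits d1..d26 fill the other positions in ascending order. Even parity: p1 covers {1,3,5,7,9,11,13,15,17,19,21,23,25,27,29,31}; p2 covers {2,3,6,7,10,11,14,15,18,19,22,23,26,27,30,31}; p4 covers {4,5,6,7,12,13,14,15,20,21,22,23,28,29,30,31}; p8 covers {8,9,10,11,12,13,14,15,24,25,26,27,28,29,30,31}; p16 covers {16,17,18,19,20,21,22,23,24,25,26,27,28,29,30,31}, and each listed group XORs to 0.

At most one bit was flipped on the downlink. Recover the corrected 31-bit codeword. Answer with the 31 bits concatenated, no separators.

s1 (pos 1,3,5,7,9,11,13,15,17,19,21,23,25,27,29,31): 0⊕0⊕1⊕1⊕0⊕1⊕0⊕0⊕0⊕1⊕0⊕0⊕1⊕0⊕0⊕0 = 1
s2 (pos 2,3,6,7,10,11,14,15,18,19,22,23,26,27,30,31): 1⊕0⊕0⊕1⊕0⊕1⊕1⊕0⊕0⊕1⊕1⊕0⊕0⊕0⊕0⊕0 = 0
s4 (pos 4,5,6,7,12,13,14,15,20,21,22,23,28,29,30,31): 0⊕1⊕0⊕1⊕0⊕0⊕1⊕0⊕1⊕0⊕1⊕0⊕1⊕0⊕0⊕0 = 0
s8 (pos 8,9,10,11,12,13,14,15,24,25,26,27,28,29,30,31): 1⊕0⊕0⊕1⊕0⊕0⊕1⊕0⊕1⊕1⊕0⊕0⊕1⊕0⊕0⊕0 = 0
s16 (pos 16,17,18,19,20,21,22,23,24,25,26,27,28,29,30,31): 0⊕0⊕0⊕1⊕1⊕0⊕1⊕0⊕1⊕1⊕0⊕0⊕1⊕0⊕0⊕0 = 0
Syndrome s16…s1 = 00001 → error at position 1.
Flip position 1: 0100101100100100001101011001000 → 1100101100100100001101011001000

1100101100100100001101011001000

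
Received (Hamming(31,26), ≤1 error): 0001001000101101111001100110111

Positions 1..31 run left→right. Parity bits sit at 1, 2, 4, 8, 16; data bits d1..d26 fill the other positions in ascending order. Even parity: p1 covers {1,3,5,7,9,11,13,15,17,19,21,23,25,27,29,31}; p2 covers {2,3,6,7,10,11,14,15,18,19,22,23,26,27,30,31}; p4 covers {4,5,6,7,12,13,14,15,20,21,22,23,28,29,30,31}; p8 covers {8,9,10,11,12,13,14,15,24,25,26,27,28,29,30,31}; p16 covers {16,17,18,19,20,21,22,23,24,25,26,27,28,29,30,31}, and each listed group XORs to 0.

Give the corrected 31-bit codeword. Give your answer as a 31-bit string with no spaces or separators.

0001001000101101111001000110111

s1 (pos 1,3,5,7,9,11,13,15,17,19,21,23,25,27,29,31): 0⊕0⊕0⊕1⊕0⊕1⊕1⊕0⊕1⊕1⊕0⊕1⊕0⊕1⊕1⊕1 = 1
s2 (pos 2,3,6,7,10,11,14,15,18,19,22,23,26,27,30,31): 0⊕0⊕0⊕1⊕0⊕1⊕1⊕0⊕1⊕1⊕1⊕1⊕1⊕1⊕1⊕1 = 1
s4 (pos 4,5,6,7,12,13,14,15,20,21,22,23,28,29,30,31): 1⊕0⊕0⊕1⊕0⊕1⊕1⊕0⊕0⊕0⊕1⊕1⊕0⊕1⊕1⊕1 = 1
s8 (pos 8,9,10,11,12,13,14,15,24,25,26,27,28,29,30,31): 0⊕0⊕0⊕1⊕0⊕1⊕1⊕0⊕0⊕0⊕1⊕1⊕0⊕1⊕1⊕1 = 0
s16 (pos 16,17,18,19,20,21,22,23,24,25,26,27,28,29,30,31): 1⊕1⊕1⊕1⊕0⊕0⊕1⊕1⊕0⊕0⊕1⊕1⊕0⊕1⊕1⊕1 = 1
Syndrome s16…s1 = 10111 → error at position 23.
Flip position 23: 0001001000101101111001100110111 → 0001001000101101111001000110111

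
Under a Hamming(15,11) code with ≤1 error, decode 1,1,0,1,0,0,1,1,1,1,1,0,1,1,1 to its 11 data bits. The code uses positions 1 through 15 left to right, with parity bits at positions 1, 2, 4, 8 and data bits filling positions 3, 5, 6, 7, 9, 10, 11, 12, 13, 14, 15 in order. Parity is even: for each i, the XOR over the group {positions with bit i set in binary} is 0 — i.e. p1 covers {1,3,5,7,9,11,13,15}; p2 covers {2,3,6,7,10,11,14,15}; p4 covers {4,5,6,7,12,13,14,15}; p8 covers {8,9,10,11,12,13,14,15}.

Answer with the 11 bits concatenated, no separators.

00011111111

s1 (pos 1,3,5,7,9,11,13,15): 1⊕0⊕0⊕1⊕1⊕1⊕1⊕1 = 0
s2 (pos 2,3,6,7,10,11,14,15): 1⊕0⊕0⊕1⊕1⊕1⊕1⊕1 = 0
s4 (pos 4,5,6,7,12,13,14,15): 1⊕0⊕0⊕1⊕0⊕1⊕1⊕1 = 1
s8 (pos 8,9,10,11,12,13,14,15): 1⊕1⊕1⊕1⊕0⊕1⊕1⊕1 = 1
Syndrome s8…s1 = 1100 → error at position 12.
Flip position 12: 110100111110111 → 110100111111111
Read data bits from positions 3,5,6,7,9,10,11,12,13,14,15: 00011111111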